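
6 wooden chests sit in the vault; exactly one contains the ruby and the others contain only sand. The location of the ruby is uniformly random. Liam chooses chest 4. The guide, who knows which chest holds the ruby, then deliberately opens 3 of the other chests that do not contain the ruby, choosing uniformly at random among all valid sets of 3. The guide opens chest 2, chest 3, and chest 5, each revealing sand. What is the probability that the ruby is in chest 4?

Apply Bayes' rule, conditioning on where the ruby actually is.
If it is in either of chests 1 and 6 (prior 1/6 each): the guide has 4 equally likely choices, so probability 1/4; weight (1/6)·(1/4) = 1/24 each.
If it is in any of chests 2, 3, and 5 (prior 1/6 each): that chest was opened and seen not to hold the prize — ruled out; weight (1/6)·0 = 0 each.
If it is in chest 4 (prior 1/6): the guide has 10 equally likely choices, so probability 1/10; weight (1/6)·(1/10) = 1/60.
The weights sum to 1/10.
So P(the ruby in chest 4 | the guide opened chest 2, chest 3, and chest 5) = (1/60) / (1/10) = 1/6.

1/6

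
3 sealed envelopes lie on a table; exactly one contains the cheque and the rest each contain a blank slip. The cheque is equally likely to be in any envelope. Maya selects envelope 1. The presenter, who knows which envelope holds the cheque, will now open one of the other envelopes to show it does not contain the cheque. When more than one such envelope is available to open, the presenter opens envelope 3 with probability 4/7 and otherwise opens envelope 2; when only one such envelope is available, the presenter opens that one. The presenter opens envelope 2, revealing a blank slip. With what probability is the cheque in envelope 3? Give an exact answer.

Condition on the true location of the cheque.
If it is in envelope 1 (prior 1/3): envelope 3 is available but not opened, probability 3/7; weight (1/3)·(3/7) = 1/7.
If it is in envelope 2 (prior 1/3): the presenter opened envelope 2, so this case is ruled out; weight (1/3)·0 = 0.
If it is in envelope 3 (prior 1/3): only envelope 2 is available, probability 1; weight (1/3)·1 = 1/3.
The weights sum to 10/21.
So P(the cheque in envelope 3 | the presenter opened envelope 2) = (1/3) / (10/21) = 7/10.

7/10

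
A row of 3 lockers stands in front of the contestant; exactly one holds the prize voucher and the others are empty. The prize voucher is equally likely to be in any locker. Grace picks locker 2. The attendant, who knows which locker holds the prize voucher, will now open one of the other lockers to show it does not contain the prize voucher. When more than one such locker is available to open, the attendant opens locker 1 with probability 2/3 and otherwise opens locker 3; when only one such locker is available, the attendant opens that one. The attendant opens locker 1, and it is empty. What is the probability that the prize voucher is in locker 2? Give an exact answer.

2/5

Condition on the true location of the prize voucher.
If it is in locker 1 (prior 1/3): the attendant opened locker 1, so this case is ruled out; weight (1/3)·0 = 0.
If it is in locker 2 (prior 1/3): locker 1 is available, opened with probability 2/3; weight (1/3)·(2/3) = 2/9.
If it is in locker 3 (prior 1/3): only locker 1 is available, probability 1; weight (1/3)·1 = 1/3.
The weights sum to 5/9.
So P(the prize voucher in locker 2 | the attendant opened locker 1) = (2/9) / (5/9) = 2/5.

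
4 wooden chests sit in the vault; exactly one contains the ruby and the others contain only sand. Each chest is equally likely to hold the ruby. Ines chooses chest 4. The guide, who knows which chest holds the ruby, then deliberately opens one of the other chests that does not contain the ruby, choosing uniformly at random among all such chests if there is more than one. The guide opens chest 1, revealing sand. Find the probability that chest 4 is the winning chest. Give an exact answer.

Condition on the true location of the ruby.
If it is in chest 1 (prior 1/4): the guide opened chest 1, so this case is ruled out; weight (1/4)·0 = 0.
If it is in either of chests 2 and 3 (prior 1/4 each): the guide has 2 equally likely choices, so probability 1/2; weight (1/4)·(1/2) = 1/8 each.
If it is in chest 4 (prior 1/4): the guide has 3 equally likely choices, so probability 1/3; weight (1/4)·(1/3) = 1/12.
The weights sum to 1/3.
So P(the ruby in chest 4 | the guide opened chest 1) = (1/12) / (1/3) = 1/4.

1/4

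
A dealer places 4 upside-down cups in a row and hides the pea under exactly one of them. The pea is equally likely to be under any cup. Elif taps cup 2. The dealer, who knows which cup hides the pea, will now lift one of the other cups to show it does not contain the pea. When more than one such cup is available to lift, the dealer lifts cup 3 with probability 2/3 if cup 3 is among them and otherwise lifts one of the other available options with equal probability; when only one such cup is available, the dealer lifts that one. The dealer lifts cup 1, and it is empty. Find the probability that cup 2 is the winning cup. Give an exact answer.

Consider each possible location of the pea in turn.
If it is under cup 1 (prior 1/4): the dealer opened cup 1, so this case is ruled out; weight (1/4)·0 = 0.
If it is under cup 2 (prior 1/4): cup 3 is available but not opened; cup 1 gets probability (1 − 2/3)/2 = 1/6; weight (1/4)·(1/6) = 1/24.
If it is under cup 3 (prior 1/4): cup 3 holds the prize so is unavailable; the dealer chooses uniformly among the 2 others, probability 1/2; weight (1/4)·(1/2) = 1/8.
If it is under cup 4 (prior 1/4): cup 3 is available but not opened, probability 1/3; weight (1/4)·(1/3) = 1/12.
The weights sum to 1/4.
So P(the pea under cup 2 | the dealer opened cup 1) = (1/24) / (1/4) = 1/6.

1/6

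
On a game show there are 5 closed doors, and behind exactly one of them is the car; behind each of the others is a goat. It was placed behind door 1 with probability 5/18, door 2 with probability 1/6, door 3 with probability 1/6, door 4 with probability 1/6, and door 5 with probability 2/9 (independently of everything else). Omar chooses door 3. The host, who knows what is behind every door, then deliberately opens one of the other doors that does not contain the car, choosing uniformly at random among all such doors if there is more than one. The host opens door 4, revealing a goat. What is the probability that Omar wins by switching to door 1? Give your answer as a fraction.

Apply Bayes' rule, conditioning on where the car actually is.
If it is behind door 1 (prior 5/18): the host has 3 equally likely choices, so probability 1/3; weight (5/18)·(1/3) = 5/54.
If it is behind door 2 (prior 1/6): the host has 3 equally likely choices, so probability 1/3; weight (1/6)·(1/3) = 1/18.
If it is behind door 3 (prior 1/6): the host has 4 equally likely choices, so probability 1/4; weight (1/6)·(1/4) = 1/24.
If it is behind door 4 (prior 1/6): the host opened door 4, so this case is ruled out; weight (1/6)·0 = 0.
If it is behind door 5 (prior 2/9): the host has 3 equally likely choices, so probability 1/3; weight (2/9)·(1/3) = 2/27.
The weights sum to 19/72.
So P(the car behind door 1 | the host opened door 4) = (5/54) / (19/72) = 20/57.

20/57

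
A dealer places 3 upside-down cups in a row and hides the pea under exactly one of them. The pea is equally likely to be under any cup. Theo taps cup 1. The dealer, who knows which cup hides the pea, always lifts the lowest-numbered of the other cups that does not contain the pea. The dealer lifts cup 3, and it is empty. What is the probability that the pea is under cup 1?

0

Apply Bayes' rule, conditioning on where the pea actually is.
If it is under cup 1 (prior 1/3): the dealer would have opened cup 2 instead, probability 0; weight (1/3)·0 = 0.
If it is under cup 2 (prior 1/3): cup 3 is the lowest-numbered option available, probability 1; weight (1/3)·1 = 1/3.
If it is under cup 3 (prior 1/3): the dealer opened cup 3, so this case is ruled out; weight (1/3)·0 = 0.
The weights sum to 1/3.
So P(the pea under cup 1 | the dealer opened cup 3) = 0 / (1/3) = 0.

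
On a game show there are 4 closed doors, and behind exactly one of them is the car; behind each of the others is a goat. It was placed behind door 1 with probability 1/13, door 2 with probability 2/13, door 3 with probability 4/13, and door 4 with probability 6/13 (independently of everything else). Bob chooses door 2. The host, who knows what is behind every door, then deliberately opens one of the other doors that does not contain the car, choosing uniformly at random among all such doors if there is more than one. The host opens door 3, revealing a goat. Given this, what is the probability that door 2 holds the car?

Consider each possible location of the car in turn.
If it is behind door 1 (prior 1/13): the host has 2 equally likely choices, so probability 1/2; weight (1/13)·(1/2) = 1/26.
If it is behind door 2 (prior 2/13): the host has 3 equally likely choices, so probability 1/3; weight (2/13)·(1/3) = 2/39.
If it is behind door 3 (prior 4/13): the host opened door 3, so this case is ruled out; weight (4/13)·0 = 0.
If it is behind door 4 (prior 6/13): the host has 2 equally likely choices, so probability 1/2; weight (6/13)·(1/2) = 3/13.
The weights sum to 25/78.
So P(the car behind door 2 | the host opened door 3) = (2/39) / (25/78) = 4/25.

4/25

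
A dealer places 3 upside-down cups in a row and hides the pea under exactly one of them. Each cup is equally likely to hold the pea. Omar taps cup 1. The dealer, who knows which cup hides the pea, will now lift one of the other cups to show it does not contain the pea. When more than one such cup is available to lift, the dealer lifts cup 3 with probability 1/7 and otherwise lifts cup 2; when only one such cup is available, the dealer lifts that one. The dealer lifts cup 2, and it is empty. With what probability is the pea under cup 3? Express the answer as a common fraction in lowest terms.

Condition on the true location of the pea.
If it is under cup 1 (prior 1/3): cup 3 is available but not opened, probability 6/7; weight (1/3)·(6/7) = 2/7.
If it is under cup 2 (prior 1/3): the dealer opened cup 2, so this case is ruled out; weight (1/3)·0 = 0.
If it is under cup 3 (prior 1/3): only cup 2 is available, probability 1; weight (1/3)·1 = 1/3.
The weights sum to 13/21.
So P(the pea under cup 3 | the dealer opened cup 2) = (1/3) / (13/21) = 7/13.

7/13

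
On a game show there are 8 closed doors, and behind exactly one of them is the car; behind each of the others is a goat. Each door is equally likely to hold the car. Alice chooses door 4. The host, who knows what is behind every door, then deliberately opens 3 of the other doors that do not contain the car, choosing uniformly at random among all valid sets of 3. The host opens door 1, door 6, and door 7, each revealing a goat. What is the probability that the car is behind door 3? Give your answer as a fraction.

7/32

Condition on the true location of the car.
If it is behind any of doors 1, 6, and 7 (prior 1/8 each): that door was opened and seen not to hold the prize — ruled out; weight (1/8)·0 = 0 each.
If it is behind any of doors 2, 3, 5, and 8 (prior 1/8 each): the host has 20 equally likely choices, so probability 1/20; weight (1/8)·(1/20) = 1/160 each.
If it is behind door 4 (prior 1/8): the host has 35 equally likely choices, so probability 1/35; weight (1/8)·(1/35) = 1/280.
The weights sum to 1/35.
So P(the car behind door 3 | the host opened door 1, door 6, and door 7) = (1/160) / (1/35) = 7/32.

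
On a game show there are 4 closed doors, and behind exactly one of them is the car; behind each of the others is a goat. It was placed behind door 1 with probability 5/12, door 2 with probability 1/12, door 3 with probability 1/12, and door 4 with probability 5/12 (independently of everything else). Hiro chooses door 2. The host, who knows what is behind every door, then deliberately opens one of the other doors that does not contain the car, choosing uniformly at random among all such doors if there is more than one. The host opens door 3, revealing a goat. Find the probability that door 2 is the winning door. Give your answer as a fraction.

Condition on the true location of the car.
If it is behind either of doors 1 and 4 (prior 5/12 each): the host has 2 equally likely choices, so probability 1/2; weight (5/12)·(1/2) = 5/24 each.
If it is behind door 2 (prior 1/12): the host has 3 equally likely choices, so probability 1/3; weight (1/12)·(1/3) = 1/36.
If it is behind door 3 (prior 1/12): the host opened door 3, so this case is ruled out; weight (1/12)·0 = 0.
The weights sum to 4/9.
So P(the car behind door 2 | the host opened door 3) = (1/36) / (4/9) = 1/16.

1/16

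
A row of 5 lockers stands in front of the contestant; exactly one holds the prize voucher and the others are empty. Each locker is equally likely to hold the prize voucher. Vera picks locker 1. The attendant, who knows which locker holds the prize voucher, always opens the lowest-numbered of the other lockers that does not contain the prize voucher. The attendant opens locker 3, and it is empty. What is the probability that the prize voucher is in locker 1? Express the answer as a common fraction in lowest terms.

0

Condition on the true location of the prize voucher.
If it is in any of lockers 1, 4, and 5 (prior 1/5 each): the attendant would have opened locker 2 instead, probability 0; weight (1/5)·0 = 0 each.
If it is in locker 2 (prior 1/5): locker 3 is the lowest-numbered option available, probability 1; weight (1/5)·1 = 1/5.
If it is in locker 3 (prior 1/5): the attendant opened locker 3, so this case is ruled out; weight (1/5)·0 = 0.
The weights sum to 1/5.
So P(the prize voucher in locker 1 | the attendant opened locker 3) = 0 / (1/5) = 0.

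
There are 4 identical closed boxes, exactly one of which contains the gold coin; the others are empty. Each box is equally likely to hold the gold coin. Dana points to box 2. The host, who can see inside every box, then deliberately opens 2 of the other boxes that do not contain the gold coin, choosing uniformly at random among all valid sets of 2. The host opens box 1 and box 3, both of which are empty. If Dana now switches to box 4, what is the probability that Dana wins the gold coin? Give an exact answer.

3/4

Consider each possible location of the gold coin in turn.
If it is in either of boxes 1 and 3 (prior 1/4 each): that box was opened and seen not to hold the prize — ruled out; weight (1/4)·0 = 0 each.
If it is in box 2 (prior 1/4): the host has 3 equally likely choices, so probability 1/3; weight (1/4)·(1/3) = 1/12.
If it is in box 4 (prior 1/4): the host has no choice, probability 1; weight (1/4)·1 = 1/4.
The weights sum to 1/3.
So P(the gold coin in box 4 | the host opened box 1 and box 3) = (1/4) / (1/3) = 3/4.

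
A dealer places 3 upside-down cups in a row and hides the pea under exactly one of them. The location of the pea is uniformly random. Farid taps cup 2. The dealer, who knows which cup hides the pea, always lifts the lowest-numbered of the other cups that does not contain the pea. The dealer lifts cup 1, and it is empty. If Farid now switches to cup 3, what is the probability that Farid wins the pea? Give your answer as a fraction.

Condition on the true location of the pea.
If it is under cup 1 (prior 1/3): the dealer opened cup 1, so this case is ruled out; weight (1/3)·0 = 0.
If it is under either of cups 2 and 3 (prior 1/3 each): cup 1 is the lowest-numbered option available, probability 1; weight (1/3)·1 = 1/3 each.
The weights sum to 2/3.
So P(the pea under cup 3 | the dealer opened cup 1) = (1/3) / (2/3) = 1/2.

1/2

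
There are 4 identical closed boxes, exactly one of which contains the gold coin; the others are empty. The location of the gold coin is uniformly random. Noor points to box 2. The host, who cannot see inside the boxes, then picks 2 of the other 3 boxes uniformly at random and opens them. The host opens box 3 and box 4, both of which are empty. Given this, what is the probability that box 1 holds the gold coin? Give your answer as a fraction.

Consider each possible location of the gold coin in turn.
If it is in either of boxes 1 and 2 (prior 1/4 each): the host picks exactly this set with probability 1/3 regardless, and none is the prize; weight (1/4)·(1/3) = 1/12 each.
If it is in either of boxes 3 and 4 (prior 1/4 each): that box was opened and seen not to hold the prize — ruled out; weight (1/4)·0 = 0 each.
The weights sum to 1/6.
So P(the gold coin in box 1 | the host opened box 3 and box 4) = (1/12) / (1/6) = 1/2.

1/2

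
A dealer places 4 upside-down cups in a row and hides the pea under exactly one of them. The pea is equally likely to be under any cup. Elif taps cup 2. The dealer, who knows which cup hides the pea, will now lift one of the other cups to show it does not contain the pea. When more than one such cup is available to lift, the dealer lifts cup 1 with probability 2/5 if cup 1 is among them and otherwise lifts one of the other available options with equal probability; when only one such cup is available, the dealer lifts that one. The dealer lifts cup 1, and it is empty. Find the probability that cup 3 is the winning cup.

1/3

Consider each possible location of the pea in turn.
If it is under cup 1 (prior 1/4): the dealer opened cup 1, so this case is ruled out; weight (1/4)·0 = 0.
If it is under any of cups 2, 3, and 4 (prior 1/4 each): cup 1 is available, opened with probability 2/5; weight (1/4)·(2/5) = 1/10 each.
The weights sum to 3/10.
So P(the pea under cup 3 | the dealer opened cup 1) = (1/10) / (3/10) = 1/3.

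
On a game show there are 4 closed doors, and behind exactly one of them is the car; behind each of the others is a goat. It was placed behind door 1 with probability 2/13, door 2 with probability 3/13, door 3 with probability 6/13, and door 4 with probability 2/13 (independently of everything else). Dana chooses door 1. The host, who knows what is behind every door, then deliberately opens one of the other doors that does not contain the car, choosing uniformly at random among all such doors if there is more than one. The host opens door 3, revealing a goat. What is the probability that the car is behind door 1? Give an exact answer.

Consider each possible location of the car in turn.
If it is behind door 1 (prior 2/13): the host has 3 equally likely choices, so probability 1/3; weight (2/13)·(1/3) = 2/39.
If it is behind door 2 (prior 3/13): the host has 2 equally likely choices, so probability 1/2; weight (3/13)·(1/2) = 3/26.
If it is behind door 3 (prior 6/13): the host opened door 3, so this case is ruled out; weight (6/13)·0 = 0.
If it is behind door 4 (prior 2/13): the host has 2 equally likely choices, so probability 1/2; weight (2/13)·(1/2) = 1/13.
The weights sum to 19/78.
So P(the car behind door 1 | the host opened door 3) = (2/39) / (19/78) = 4/19.

4/19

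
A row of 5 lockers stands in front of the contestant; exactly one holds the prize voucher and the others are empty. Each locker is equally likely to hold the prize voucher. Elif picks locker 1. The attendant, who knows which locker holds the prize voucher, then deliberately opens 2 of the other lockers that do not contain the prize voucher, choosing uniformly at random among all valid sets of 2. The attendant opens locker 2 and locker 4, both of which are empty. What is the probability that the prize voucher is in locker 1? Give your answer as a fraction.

1/5

Apply Bayes' rule, conditioning on where the prize voucher actually is.
If it is in locker 1 (prior 1/5): the attendant has 6 equally likely choices, so probability 1/6; weight (1/5)·(1/6) = 1/30.
If it is in either of lockers 2 and 4 (prior 1/5 each): that locker was opened and seen not to hold the prize — ruled out; weight (1/5)·0 = 0 each.
If it is in either of lockers 3 and 5 (prior 1/5 each): the attendant has 3 equally likely choices, so probability 1/3; weight (1/5)·(1/3) = 1/15 each.
The weights sum to 1/6.
So P(the prize voucher in locker 1 | the attendant opened locker 2 and locker 4) = (1/30) / (1/6) = 1/5.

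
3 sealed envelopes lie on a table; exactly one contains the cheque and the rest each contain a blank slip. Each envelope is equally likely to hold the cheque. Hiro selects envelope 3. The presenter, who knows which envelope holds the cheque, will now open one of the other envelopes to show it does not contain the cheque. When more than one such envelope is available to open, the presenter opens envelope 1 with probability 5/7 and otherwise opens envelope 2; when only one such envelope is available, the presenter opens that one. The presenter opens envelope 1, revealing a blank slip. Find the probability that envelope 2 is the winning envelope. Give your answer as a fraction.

Consider each possible location of the cheque in turn.
If it is in envelope 1 (prior 1/3): the presenter opened envelope 1, so this case is ruled out; weight (1/3)·0 = 0.
If it is in envelope 2 (prior 1/3): only envelope 1 is available, probability 1; weight (1/3)·1 = 1/3.
If it is in envelope 3 (prior 1/3): envelope 1 is available, opened with probability 5/7; weight (1/3)·(5/7) = 5/21.
The weights sum to 4/7.
So P(the cheque in envelope 2 | the presenter opened envelope 1) = (1/3) / (4/7) = 7/12.

7/12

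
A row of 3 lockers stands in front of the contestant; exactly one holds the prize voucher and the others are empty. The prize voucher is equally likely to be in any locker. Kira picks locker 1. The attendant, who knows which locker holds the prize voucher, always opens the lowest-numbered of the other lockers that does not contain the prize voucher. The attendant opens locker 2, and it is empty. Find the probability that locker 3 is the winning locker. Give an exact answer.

1/2

Condition on the true location of the prize voucher.
If it is in either of lockers 1 and 3 (prior 1/3 each): locker 2 is the lowest-numbered option available, probability 1; weight (1/3)·1 = 1/3 each.
If it is in locker 2 (prior 1/3): the attendant opened locker 2, so this case is ruled out; weight (1/3)·0 = 0.
The weights sum to 2/3.
So P(the prize voucher in locker 3 | the attendant opened locker 2) = (1/3) / (2/3) = 1/2.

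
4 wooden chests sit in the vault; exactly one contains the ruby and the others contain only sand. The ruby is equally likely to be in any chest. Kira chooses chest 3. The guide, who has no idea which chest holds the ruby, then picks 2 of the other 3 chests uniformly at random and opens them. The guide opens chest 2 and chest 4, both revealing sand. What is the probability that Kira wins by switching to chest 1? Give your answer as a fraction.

Because the guide chose which chests to open without knowing where the ruby is, the choice is independent of the prize location. Learning that none of the 2 opened chests holds the ruby simply rules out those 2 locations and leaves the remaining 2 chests still equally likely by symmetry.
So P(the ruby in chest 1) = 1/2.

1/2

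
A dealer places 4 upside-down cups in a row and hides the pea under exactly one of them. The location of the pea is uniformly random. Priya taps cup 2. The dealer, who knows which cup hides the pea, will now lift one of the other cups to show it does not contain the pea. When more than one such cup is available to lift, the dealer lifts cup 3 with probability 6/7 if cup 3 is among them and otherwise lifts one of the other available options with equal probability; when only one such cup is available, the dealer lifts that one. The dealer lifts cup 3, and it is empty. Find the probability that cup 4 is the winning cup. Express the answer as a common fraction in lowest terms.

1/3

Consider each possible location of the pea in turn.
If it is under any of cups 1, 2, and 4 (prior 1/4 each): cup 3 is available, opened with probability 6/7; weight (1/4)·(6/7) = 3/14 each.
If it is under cup 3 (prior 1/4): the dealer opened cup 3, so this case is ruled out; weight (1/4)·0 = 0.
The weights sum to 9/14.
So P(the pea under cup 4 | the dealer opened cup 3) = (3/14) / (9/14) = 1/3.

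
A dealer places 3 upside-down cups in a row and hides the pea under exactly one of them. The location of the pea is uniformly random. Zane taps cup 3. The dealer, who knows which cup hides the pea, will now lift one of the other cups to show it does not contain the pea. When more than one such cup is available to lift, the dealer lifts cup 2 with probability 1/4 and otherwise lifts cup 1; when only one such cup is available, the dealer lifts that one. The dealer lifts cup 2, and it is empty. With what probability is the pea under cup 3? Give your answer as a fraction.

1/5

Condition on the true location of the pea.
If it is under cup 1 (prior 1/3): only cup 2 is available, probability 1; weight (1/3)·1 = 1/3.
If it is under cup 2 (prior 1/3): the dealer opened cup 2, so this case is ruled out; weight (1/3)·0 = 0.
If it is under cup 3 (prior 1/3): cup 2 is available, opened with probability 1/4; weight (1/3)·(1/4) = 1/12.
The weights sum to 5/12.
So P(the pea under cup 3 | the dealer opened cup 2) = (1/12) / (5/12) = 1/5.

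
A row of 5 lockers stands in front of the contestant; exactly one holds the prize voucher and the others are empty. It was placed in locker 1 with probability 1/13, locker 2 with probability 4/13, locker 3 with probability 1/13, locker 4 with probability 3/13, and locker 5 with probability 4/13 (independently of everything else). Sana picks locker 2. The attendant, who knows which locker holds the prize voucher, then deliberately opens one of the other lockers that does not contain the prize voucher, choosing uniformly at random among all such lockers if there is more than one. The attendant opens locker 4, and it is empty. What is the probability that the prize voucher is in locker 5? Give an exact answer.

4/9

Condition on the true location of the prize voucher.
If it is in either of lockers 1 and 3 (prior 1/13 each): the attendant has 3 equally likely choices, so probability 1/3; weight (1/13)·(1/3) = 1/39 each.
If it is in locker 2 (prior 4/13): the attendant has 4 equally likely choices, so probability 1/4; weight (4/13)·(1/4) = 1/13.
If it is in locker 4 (prior 3/13): the attendant opened locker 4, so this case is ruled out; weight (3/13)·0 = 0.
If it is in locker 5 (prior 4/13): the attendant has 3 equally likely choices, so probability 1/3; weight (4/13)·(1/3) = 4/39.
The weights sum to 3/13.
So P(the prize voucher in locker 5 | the attendant opened locker 4) = (4/39) / (3/13) = 4/9.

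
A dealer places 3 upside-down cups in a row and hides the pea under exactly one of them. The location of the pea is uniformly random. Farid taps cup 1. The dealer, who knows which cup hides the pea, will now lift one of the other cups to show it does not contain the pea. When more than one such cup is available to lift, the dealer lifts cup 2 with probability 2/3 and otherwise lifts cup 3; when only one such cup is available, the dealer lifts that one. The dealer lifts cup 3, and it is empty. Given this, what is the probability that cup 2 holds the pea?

3/4

Consider each possible location of the pea in turn.
If it is under cup 1 (prior 1/3): cup 2 is available but not opened, probability 1/3; weight (1/3)·(1/3) = 1/9.
If it is under cup 2 (prior 1/3): only cup 3 is available, probability 1; weight (1/3)·1 = 1/3.
If it is under cup 3 (prior 1/3): the dealer opened cup 3, so this case is ruled out; weight (1/3)·0 = 0.
The weights sum to 4/9.
So P(the pea under cup 2 | the dealer opened cup 3) = (1/3) / (4/9) = 3/4.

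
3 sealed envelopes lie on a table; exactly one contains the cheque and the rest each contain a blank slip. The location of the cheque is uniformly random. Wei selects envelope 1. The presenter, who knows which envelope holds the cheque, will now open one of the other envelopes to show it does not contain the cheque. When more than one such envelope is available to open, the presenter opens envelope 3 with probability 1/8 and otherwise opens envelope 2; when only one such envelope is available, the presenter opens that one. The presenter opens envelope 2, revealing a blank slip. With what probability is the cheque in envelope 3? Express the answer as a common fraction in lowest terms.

Apply Bayes' rule, conditioning on where the cheque actually is.
If it is in envelope 1 (prior 1/3): envelope 3 is available but not opened, probability 7/8; weight (1/3)·(7/8) = 7/24.
If it is in envelope 2 (prior 1/3): the presenter opened envelope 2, so this case is ruled out; weight (1/3)·0 = 0.
If it is in envelope 3 (prior 1/3): only envelope 2 is available, probability 1; weight (1/3)·1 = 1/3.
The weights sum to 5/8.
So P(the cheque in envelope 3 | the presenter opened envelope 2) = (1/3) / (5/8) = 8/15.

8/15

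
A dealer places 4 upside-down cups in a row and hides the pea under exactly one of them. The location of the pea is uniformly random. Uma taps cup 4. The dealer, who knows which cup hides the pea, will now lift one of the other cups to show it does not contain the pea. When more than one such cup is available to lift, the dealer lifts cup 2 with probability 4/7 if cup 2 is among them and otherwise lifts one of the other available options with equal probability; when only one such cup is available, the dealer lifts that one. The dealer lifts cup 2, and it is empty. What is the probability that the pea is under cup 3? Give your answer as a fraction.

Apply Bayes' rule, conditioning on where the pea actually is.
If it is under any of cups 1, 3, and 4 (prior 1/4 each): cup 2 is available, opened with probability 4/7; weight (1/4)·(4/7) = 1/7 each.
If it is under cup 2 (prior 1/4): the dealer opened cup 2, so this case is ruled out; weight (1/4)·0 = 0.
The weights sum to 3/7.
So P(the pea under cup 3 | the dealer opened cup 2) = (1/7) / (3/7) = 1/3.

1/3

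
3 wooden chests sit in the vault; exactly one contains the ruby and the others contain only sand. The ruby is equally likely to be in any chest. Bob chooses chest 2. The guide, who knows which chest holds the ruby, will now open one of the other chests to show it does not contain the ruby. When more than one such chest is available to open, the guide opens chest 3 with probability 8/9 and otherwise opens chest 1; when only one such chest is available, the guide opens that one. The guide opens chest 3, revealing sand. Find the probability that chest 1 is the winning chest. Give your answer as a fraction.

Apply Bayes' rule, conditioning on where the ruby actually is.
If it is in chest 1 (prior 1/3): only chest 3 is available, probability 1; weight (1/3)·1 = 1/3.
If it is in chest 2 (prior 1/3): chest 3 is available, opened with probability 8/9; weight (1/3)·(8/9) = 8/27.
If it is in chest 3 (prior 1/3): the guide opened chest 3, so this case is ruled out; weight (1/3)·0 = 0.
The weights sum to 17/27.
So P(the ruby in chest 1 | the guide opened chest 3) = (1/3) / (17/27) = 9/17.

9/17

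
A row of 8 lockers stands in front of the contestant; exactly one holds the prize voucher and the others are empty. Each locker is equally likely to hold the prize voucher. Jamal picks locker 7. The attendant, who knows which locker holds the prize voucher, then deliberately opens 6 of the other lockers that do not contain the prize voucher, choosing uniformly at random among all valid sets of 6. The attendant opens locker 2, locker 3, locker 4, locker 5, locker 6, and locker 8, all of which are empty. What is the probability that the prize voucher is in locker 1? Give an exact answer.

Consider each possible location of the prize voucher in turn.
If it is in locker 1 (prior 1/8): the attendant has no choice, probability 1; weight (1/8)·1 = 1/8.
If it is in any of lockers 2, 3, 4, 5, 6, and 8 (prior 1/8 each): that locker was opened and seen not to hold the prize — ruled out; weight (1/8)·0 = 0 each.
If it is in locker 7 (prior 1/8): the attendant has 7 equally likely choices, so probability 1/7; weight (1/8)·(1/7) = 1/56.
The weights sum to 1/7.
So P(the prize voucher in locker 1 | the attendant opened locker 2, locker 3, locker 4, locker 5, locker 6, and locker 8) = (1/8) / (1/7) = 7/8.

7/8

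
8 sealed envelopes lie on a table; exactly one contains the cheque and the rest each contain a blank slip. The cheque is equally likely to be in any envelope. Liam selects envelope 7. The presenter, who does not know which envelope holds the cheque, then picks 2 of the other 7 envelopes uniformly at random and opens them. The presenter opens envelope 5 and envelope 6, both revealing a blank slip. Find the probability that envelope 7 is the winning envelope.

Condition on the true location of the cheque.
If it is in any of envelopes 1, 2, 3, 4, 7, and 8 (prior 1/8 each): the presenter picks exactly this set with probability 1/21 regardless, and none is the prize; weight (1/8)·(1/21) = 1/168 each.
If it is in either of envelopes 5 and 6 (prior 1/8 each): that envelope was opened and seen not to hold the prize — ruled out; weight (1/8)·0 = 0 each.
The weights sum to 1/28.
So P(the cheque in envelope 7 | the presenter opened envelope 5 and envelope 6) = (1/168) / (1/28) = 1/6.

1/6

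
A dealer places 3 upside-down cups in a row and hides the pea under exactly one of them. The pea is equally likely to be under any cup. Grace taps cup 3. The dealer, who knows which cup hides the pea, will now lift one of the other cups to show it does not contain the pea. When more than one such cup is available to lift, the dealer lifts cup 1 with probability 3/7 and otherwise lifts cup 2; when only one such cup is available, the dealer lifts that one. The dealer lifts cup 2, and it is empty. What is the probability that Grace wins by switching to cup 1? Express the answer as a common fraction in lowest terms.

7/11

Apply Bayes' rule, conditioning on where the pea actually is.
If it is under cup 1 (prior 1/3): only cup 2 is available, probability 1; weight (1/3)·1 = 1/3.
If it is under cup 2 (prior 1/3): the dealer opened cup 2, so this case is ruled out; weight (1/3)·0 = 0.
If it is under cup 3 (prior 1/3): cup 1 is available but not opened, probability 4/7; weight (1/3)·(4/7) = 4/21.
The weights sum to 11/21.
So P(the pea under cup 1 | the dealer opened cup 2) = (1/3) / (11/21) = 7/11.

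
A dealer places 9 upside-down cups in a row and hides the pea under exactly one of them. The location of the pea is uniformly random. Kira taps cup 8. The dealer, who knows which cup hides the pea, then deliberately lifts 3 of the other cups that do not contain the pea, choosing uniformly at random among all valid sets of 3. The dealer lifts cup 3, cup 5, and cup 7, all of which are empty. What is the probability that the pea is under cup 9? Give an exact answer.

8/45

Apply Bayes' rule, conditioning on where the pea actually is.
If it is under any of cups 1, 2, 4, 6, and 9 (prior 1/9 each): the dealer has 35 equally likely choices, so probability 1/35; weight (1/9)·(1/35) = 1/315 each.
If it is under any of cups 3, 5, and 7 (prior 1/9 each): that cup was opened and seen not to hold the prize — ruled out; weight (1/9)·0 = 0 each.
If it is under cup 8 (prior 1/9): the dealer has 56 equally likely choices, so probability 1/56; weight (1/9)·(1/56) = 1/504.
The weights sum to 1/56.
So P(the pea under cup 9 | the dealer opened cup 3, cup 5, and cup 7) = (1/315) / (1/56) = 8/45.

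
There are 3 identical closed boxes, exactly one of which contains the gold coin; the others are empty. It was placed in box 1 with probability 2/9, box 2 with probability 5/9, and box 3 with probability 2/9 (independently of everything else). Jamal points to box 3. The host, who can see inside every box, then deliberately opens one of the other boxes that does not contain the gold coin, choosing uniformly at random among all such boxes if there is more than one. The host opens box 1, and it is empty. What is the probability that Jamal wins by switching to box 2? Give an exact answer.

5/6

Apply Bayes' rule, conditioning on where the gold coin actually is.
If it is in box 1 (prior 2/9): the host opened box 1, so this case is ruled out; weight (2/9)·0 = 0.
If it is in box 2 (prior 5/9): the host has no choice, probability 1; weight (5/9)·1 = 5/9.
If it is in box 3 (prior 2/9): the host has 2 equally likely choices, so probability 1/2; weight (2/9)·(1/2) = 1/9.
The weights sum to 2/3.
So P(the gold coin in box 2 | the host opened box 1) = (5/9) / (2/3) = 5/6.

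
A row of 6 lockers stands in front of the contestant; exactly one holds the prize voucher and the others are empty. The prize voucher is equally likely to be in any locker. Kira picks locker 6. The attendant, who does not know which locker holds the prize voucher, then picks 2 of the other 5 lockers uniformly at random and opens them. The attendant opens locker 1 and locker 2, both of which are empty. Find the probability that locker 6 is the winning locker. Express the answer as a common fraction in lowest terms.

Apply Bayes' rule, conditioning on where the prize voucher actually is.
If it is in either of lockers 1 and 2 (prior 1/6 each): that locker was opened and seen not to hold the prize — ruled out; weight (1/6)·0 = 0 each.
If it is in any of lockers 3, 4, 5, and 6 (prior 1/6 each): the attendant picks exactly this set with probability 1/10 regardless, and none is the prize; weight (1/6)·(1/10) = 1/60 each.
The weights sum to 1/15.
So P(the prize voucher in locker 6 | the attendant opened locker 1 and locker 2) = (1/60) / (1/15) = 1/4.

1/4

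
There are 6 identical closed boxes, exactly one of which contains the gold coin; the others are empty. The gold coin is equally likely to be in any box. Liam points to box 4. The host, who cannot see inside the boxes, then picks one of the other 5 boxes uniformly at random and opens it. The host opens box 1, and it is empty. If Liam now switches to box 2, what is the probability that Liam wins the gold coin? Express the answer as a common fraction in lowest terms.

Consider each possible location of the gold coin in turn.
If it is in box 1 (prior 1/6): the host opened box 1, so this case is ruled out; weight (1/6)·0 = 0.
If it is in any of boxes 2, 3, 4, 5, and 6 (prior 1/6 each): the host picks box 1 with probability 1/5 regardless, and it is not the prize; weight (1/6)·(1/5) = 1/30 each.
The weights sum to 1/6.
So P(the gold coin in box 2 | the host opened box 1) = (1/30) / (1/6) = 1/5.

1/5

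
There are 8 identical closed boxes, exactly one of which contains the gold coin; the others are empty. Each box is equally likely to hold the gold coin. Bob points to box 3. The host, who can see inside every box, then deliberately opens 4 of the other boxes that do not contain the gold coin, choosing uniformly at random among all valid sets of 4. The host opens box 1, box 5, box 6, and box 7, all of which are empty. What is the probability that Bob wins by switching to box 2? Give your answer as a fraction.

Consider each possible location of the gold coin in turn.
If it is in any of boxes 1, 5, 6, and 7 (prior 1/8 each): that box was opened and seen not to hold the prize — ruled out; weight (1/8)·0 = 0 each.
If it is in any of boxes 2, 4, and 8 (prior 1/8 each): the host has 15 equally likely choices, so probability 1/15; weight (1/8)·(1/15) = 1/120 each.
If it is in box 3 (prior 1/8): the host has 35 equally likely choices, so probability 1/35; weight (1/8)·(1/35) = 1/280.
The weights sum to 1/35.
So P(the gold coin in box 2 | the host opened box 1, box 5, box 6, and box 7) = (1/120) / (1/35) = 7/24.

7/24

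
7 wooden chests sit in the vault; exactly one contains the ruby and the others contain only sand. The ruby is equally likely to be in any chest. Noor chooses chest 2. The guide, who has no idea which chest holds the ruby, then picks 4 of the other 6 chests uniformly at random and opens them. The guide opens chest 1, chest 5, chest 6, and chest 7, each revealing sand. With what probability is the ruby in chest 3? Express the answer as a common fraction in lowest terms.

Because the guide chose which chests to open without knowing where the ruby is, the choice is independent of the prize location. Learning that none of the 4 opened chests holds the ruby simply rules out those 4 locations and leaves the remaining 3 chests still equally likely by symmetry.
So P(the ruby in chest 3) = 1/3.

1/3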